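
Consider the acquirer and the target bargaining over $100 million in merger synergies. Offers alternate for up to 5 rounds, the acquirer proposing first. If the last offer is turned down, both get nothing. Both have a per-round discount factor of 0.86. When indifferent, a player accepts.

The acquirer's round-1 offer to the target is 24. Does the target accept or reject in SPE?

Accept

Round 5 (the acquirer proposes): the target will accept anything ≥ 0, so the acquirer offers 0 and keeps 100.
Round 4 (the target proposes): the acquirer can get 100 next round, worth 0.86 × 100 = 86 now, so the target offers 86, keeping 14.
Round 3 (the acquirer proposes): the target can get 14 next round, worth 0.86 × 14 = 12.04 now. The acquirer offers 12.04 and keeps 100 − 12.04 = 87.96.
Round 2 (the target proposes): the acquirer can get 87.96 next round, worth 0.86 × 87.96 = 75.6456 now. The target offers 75.6456 and keeps 100 − 75.6456 = 24.3544.
So by rejecting in round 1, the target gets 24.3544 next round, worth 0.86 × 24.3544 = 20.944784 now.
Offer 24 ≥ 20.944784, so the target accepts.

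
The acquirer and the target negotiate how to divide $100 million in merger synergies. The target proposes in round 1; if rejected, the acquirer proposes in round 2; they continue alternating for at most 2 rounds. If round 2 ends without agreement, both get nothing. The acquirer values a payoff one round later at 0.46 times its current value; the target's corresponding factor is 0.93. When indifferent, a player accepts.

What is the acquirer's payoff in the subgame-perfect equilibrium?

Round 2 (the acquirer proposes): rejection yields 0 for the target; the acquirer offers 0 and keeps 100.
Round 1 (the target proposes): the acquirer can get 100 next round, worth 0.46 × 100 = 46 now, so the target offers 46, keeping 54.

46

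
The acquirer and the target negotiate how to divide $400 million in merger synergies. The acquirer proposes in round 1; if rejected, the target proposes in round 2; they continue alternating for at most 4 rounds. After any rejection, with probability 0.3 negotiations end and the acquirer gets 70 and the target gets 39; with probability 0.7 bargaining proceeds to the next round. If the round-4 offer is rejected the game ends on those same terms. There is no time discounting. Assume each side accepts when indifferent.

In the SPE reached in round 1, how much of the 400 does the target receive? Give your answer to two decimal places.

199.92

Round 4 (the target proposes): the acquirer gets 70 if talks fail, so the target offers 70 and keeps 330.
Round 3 (the acquirer proposes): rejecting gives the target an expected 0.7 × 330 + 0.3 × 39 = 242.7; the acquirer offers that and keeps 157.3.
Round 2 (the target proposes): rejecting gives the acquirer an expected 0.7 × 157.3 + 0.3 × 70 = 131.11. The target offers 131.11 and keeps 400 − 131.11 = 268.89.
Round 1 (the acquirer proposes): rejecting gives the target an expected 0.7 × 268.89 + 0.3 × 39 = 199.923, so the acquirer offers 199.923, keeping 200.077.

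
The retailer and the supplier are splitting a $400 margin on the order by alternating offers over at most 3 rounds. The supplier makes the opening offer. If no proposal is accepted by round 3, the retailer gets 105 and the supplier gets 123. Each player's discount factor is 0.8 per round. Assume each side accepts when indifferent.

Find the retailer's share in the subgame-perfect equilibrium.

Round 3 (the supplier proposes): the retailer gets 105 if talks fail, so the supplier offers 105 and keeps 295.
Round 2 (the retailer proposes): the supplier can get 295 next round, worth 0.8 × 295 = 236 now. The retailer offers 236 and keeps 400 − 236 = 164.
Round 1 (the supplier proposes): the retailer can get 164 next round, worth 0.8 × 164 = 131.2 now. The supplier offers 131.2 and keeps 400 − 131.2 = 268.8.

131.2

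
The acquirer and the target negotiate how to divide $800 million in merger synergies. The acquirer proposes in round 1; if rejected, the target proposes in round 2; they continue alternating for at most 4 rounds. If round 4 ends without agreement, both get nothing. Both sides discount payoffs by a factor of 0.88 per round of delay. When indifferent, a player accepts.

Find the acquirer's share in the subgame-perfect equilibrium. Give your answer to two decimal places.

Round 4 (the target proposes): the acquirer will accept anything ≥ 0, so the target offers 0 and keeps 800.
Round 3 (the acquirer proposes): the target can get 800 next round, worth 0.88 × 800 = 704 now; the acquirer offers that and keeps 96.
Round 2 (the target proposes): the acquirer can get 96 next round, worth 0.88 × 96 = 84.48 now; the target offers that and keeps 715.52.
Round 1 (the acquirer proposes): the target can get 715.52 next round, worth 0.88 × 715.52 = 629.6576 now; the acquirer offers that and keeps 170.3424.

170.34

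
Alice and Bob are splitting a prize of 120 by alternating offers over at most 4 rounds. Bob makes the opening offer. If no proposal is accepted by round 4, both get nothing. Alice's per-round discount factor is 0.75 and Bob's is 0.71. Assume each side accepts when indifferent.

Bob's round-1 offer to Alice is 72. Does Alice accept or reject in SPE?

Round 4 (Alice proposes): Bob will accept anything ≥ 0, so Alice offers 0 and keeps 120.
Round 3 (Bob proposes): Alice can get 120 next round, worth 0.75 × 120 = 90 now, so Bob offers 90, keeping 30.
Round 2 (Alice proposes): Bob can get 30 next round, worth 0.71 × 30 = 21.3 now. Alice offers 21.3 and keeps 120 − 21.3 = 98.7.
So by rejecting in round 1, Alice gets 98.7 next round, worth 0.75 × 98.7 = 74.025 now.
Offer 72 < 74.025, so Alice rejects.

Reject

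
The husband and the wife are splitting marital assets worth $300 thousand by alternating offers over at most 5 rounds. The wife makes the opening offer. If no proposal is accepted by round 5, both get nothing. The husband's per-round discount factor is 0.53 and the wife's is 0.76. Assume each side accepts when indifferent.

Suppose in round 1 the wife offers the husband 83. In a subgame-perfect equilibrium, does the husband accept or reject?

Accept

Round 5 (the wife proposes): the husband will accept anything ≥ 0, so the wife offers 0 and keeps 300.
Round 4 (the husband proposes): the wife can get 300 next round, worth 0.76 × 300 = 228 now; the husband offers that and keeps 72.
Round 3 (the wife proposes): the husband can get 72 next round, worth 0.53 × 72 = 38.16 now. The wife offers 38.16 and keeps 300 − 38.16 = 261.84.
Round 2 (the husband proposes): the wife can get 261.84 next round, worth 0.76 × 261.84 = 198.9984 now; the husband offers that and keeps 101.0016.
So by rejecting in round 1, the husband gets 101.0016 next round, worth 0.53 × 101.0016 = 53.530848 now.
Offer 83 ≥ 53.530848, so the husband accepts.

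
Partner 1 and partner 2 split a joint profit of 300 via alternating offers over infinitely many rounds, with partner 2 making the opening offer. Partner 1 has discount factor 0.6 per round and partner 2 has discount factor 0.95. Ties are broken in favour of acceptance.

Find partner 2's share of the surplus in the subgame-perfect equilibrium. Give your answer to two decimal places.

279.07

In a stationary SPE each proposer offers the other exactly their discounted continuation value.
If partner 2 keeps x when proposing and partner 1 keeps y when proposing, then x = 300 − 0.6y and y = 300 − 0.95x.
Solving: x = 300(1 − 0.6) / (1 − 0.95·0.6) = 120 / 0.43 ≈ 279.0698.
Partner 1 gets 300 − 279.0698 ≈ 20.9302.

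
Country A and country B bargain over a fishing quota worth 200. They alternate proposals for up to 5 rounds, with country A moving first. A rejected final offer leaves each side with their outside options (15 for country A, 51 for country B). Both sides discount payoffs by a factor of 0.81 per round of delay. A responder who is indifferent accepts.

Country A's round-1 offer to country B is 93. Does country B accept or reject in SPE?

Accept

Round 5 (country A proposes): country B gets 51 if talks fail, so country A offers 51 and keeps 149.
Round 4 (country B proposes): country A can get 149 next round, worth 0.81 × 149 = 120.69 now, so country B offers 120.69, keeping 79.31.
Round 3 (country A proposes): country B can get 79.31 next round, worth 0.81 × 79.31 = 64.2411 now; country A offers that and keeps 135.7589.
Round 2 (country B proposes): country A can get 135.7589 next round, worth 0.81 × 135.7589 = 109.964709 now; country B offers that and keeps 90.035291.
So by rejecting in round 1, country B gets 90.035291 next round, worth 0.81 × 90.035291 = 72.92858571 now.
Offer 93 ≥ 72.92858571, so country B accepts.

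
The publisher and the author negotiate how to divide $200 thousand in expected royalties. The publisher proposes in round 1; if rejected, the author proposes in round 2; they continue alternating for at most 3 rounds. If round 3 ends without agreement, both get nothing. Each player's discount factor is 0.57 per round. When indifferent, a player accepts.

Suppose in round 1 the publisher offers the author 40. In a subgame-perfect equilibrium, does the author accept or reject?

Work out the author's continuation value if the offer is rejected.
Round 3 (the publisher proposes): rejection yields 0 for the author; the publisher offers 0 and keeps 200.
Round 2 (the author proposes): the publisher can get 200 next round, worth 0.57 × 200 = 114 now, so the author offers 114, keeping 86.
So by rejecting in round 1, the author gets 86 next round, worth 0.57 × 86 = 49.02 now.
Offer 40 < 49.02, so the author rejects.

Reject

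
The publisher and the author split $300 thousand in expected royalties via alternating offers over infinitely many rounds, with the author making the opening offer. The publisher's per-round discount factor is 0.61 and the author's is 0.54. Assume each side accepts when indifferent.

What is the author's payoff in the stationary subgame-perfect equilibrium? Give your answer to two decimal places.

174.47

Let x be the author's share when the author proposes and y be the publisher's share when the publisher proposes.
The publisher accepts iff offered ≥ 0.61·y, so x = 300 − 0.61y. Symmetrically y = 300 − 0.54x.
Substituting: x = 300 − 0.61(300 − 0.54x), giving x(1 − 0.54·0.61) = 300(1 − 0.61).
So x = 300 × 0.39 / 0.6706 ≈ 174.4706, and the publisher receives 300 − x ≈ 125.5294.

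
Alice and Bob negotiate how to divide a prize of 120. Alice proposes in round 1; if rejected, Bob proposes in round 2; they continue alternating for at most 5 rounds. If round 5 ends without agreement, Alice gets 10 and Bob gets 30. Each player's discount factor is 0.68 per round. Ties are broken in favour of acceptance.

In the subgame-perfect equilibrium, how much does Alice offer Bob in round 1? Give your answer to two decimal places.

Round 5 (Alice proposes): Bob gets 30 if talks fail, so Alice offers 30 and keeps 90.
Round 4 (Bob proposes): Alice can get 90 next round, worth 0.68 × 90 = 61.2 now; Bob offers that and keeps 58.8.
Round 3 (Alice proposes): Bob can get 58.8 next round, worth 0.68 × 58.8 = 39.984 now, so Alice offers 39.984, keeping 80.016.
Round 2 (Bob proposes): Alice can get 80.016 next round, worth 0.68 × 80.016 = 54.41088 now. Bob offers 54.41088 and keeps 120 − 54.41088 = 65.58912.
Round 1 (Alice proposes): Bob can get 65.58912 next round, worth 0.68 × 65.58912 = 44.6006016 now; Alice offers that and keeps 75.3993984.

44.60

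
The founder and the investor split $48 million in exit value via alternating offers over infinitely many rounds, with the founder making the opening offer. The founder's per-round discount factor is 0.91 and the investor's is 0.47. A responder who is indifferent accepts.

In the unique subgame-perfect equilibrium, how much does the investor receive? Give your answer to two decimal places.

3.55

Let x be the founder's share when the founder proposes and y be the investor's share when the investor proposes.
The investor accepts iff offered ≥ 0.47·y, so x = 48 − 0.47y. Symmetrically y = 48 − 0.91x.
Substituting: x = 48 − 0.47(48 − 0.91x), giving x(1 − 0.91·0.47) = 48(1 − 0.47).
So x = 48 × 0.53 / 0.5723 ≈ 44.4522, and the investor receives 48 − x ≈ 3.5478.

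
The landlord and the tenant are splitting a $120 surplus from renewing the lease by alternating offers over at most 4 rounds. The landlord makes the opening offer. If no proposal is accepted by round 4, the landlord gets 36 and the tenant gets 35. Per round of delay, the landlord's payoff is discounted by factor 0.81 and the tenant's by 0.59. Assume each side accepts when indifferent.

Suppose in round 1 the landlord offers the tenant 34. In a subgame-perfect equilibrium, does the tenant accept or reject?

Reject

Work out the tenant's continuation value if the offer is rejected.
Round 4 (the tenant proposes): the landlord gets 36 if talks fail, so the tenant offers 36 and keeps 84.
Round 3 (the landlord proposes): the tenant can get 84 next round, worth 0.59 × 84 = 49.56 now. The landlord offers 49.56 and keeps 120 − 49.56 = 70.44.
Round 2 (the tenant proposes): the landlord can get 70.44 next round, worth 0.81 × 70.44 = 57.0564 now; the tenant offers that and keeps 62.9436.
So by rejecting in round 1, the tenant gets 62.9436 next round, worth 0.59 × 62.9436 = 37.136724 now.
Offer 34 < 37.136724, so the tenant rejects.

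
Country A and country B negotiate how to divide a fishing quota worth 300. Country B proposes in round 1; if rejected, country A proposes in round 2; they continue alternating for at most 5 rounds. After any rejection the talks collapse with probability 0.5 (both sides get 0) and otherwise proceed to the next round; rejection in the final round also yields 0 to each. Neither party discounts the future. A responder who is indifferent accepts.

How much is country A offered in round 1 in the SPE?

93.75

Round 5 (country B proposes): country A will accept anything ≥ 0, so country B offers 0 and keeps 300.
Round 4 (country A proposes): rejecting gives country B an expected 0.5 × 300 = 150; country A offers that and keeps 150.
Round 3 (country B proposes): rejecting gives country A an expected 0.5 × 150 = 75, so country B offers 75, keeping 225.
Round 2 (country A proposes): rejecting gives country B an expected 0.5 × 225 = 112.5. Country A offers 112.5 and keeps 300 − 112.5 = 187.5.
Round 1 (country B proposes): rejecting gives country A an expected 0.5 × 187.5 = 93.75. Country B offers 93.75 and keeps 300 − 93.75 = 206.25.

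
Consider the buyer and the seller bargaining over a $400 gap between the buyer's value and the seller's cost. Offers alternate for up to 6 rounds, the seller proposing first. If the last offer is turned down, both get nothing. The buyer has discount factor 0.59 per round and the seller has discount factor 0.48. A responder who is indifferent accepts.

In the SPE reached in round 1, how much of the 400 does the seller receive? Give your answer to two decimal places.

By backward induction:
Round 6 (the buyer proposes): rejection yields 0 for the seller; the buyer offers 0 and keeps 400.
Round 5 (the seller proposes): the buyer can get 400 next round, worth 0.59 × 400 = 236 now, so the seller offers 236, keeping 164.
Round 4 (the buyer proposes): the seller can get 164 next round, worth 0.48 × 164 = 78.72 now, so the buyer offers 78.72, keeping 321.28.
Round 3 (the seller proposes): the buyer can get 321.28 next round, worth 0.59 × 321.28 = 189.5552 now. The seller offers 189.5552 and keeps 400 − 189.5552 = 210.4448.
Round 2 (the buyer proposes): the seller can get 210.4448 next round, worth 0.48 × 210.4448 = 101.013504 now. The buyer offers 101.013504 and keeps 400 − 101.013504 = 298.986496.
Round 1 (the seller proposes): the buyer can get 298.986496 next round, worth 0.59 × 298.986496 = 176.40203264 now; the seller offers that and keeps 223.59796736.

223.60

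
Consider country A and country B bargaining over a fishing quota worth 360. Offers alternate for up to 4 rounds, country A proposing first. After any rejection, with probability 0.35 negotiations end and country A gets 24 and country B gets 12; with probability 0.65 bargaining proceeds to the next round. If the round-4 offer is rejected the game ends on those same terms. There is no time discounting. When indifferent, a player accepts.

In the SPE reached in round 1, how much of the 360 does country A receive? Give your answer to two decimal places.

By backward induction:
Round 4 (country B proposes): country A gets 24 if talks fail, so country B offers 24 and keeps 336.
Round 3 (country A proposes): rejecting gives country B an expected 0.65 × 336 + 0.35 × 12 = 222.6. Country A offers 222.6 and keeps 360 − 222.6 = 137.4.
Round 2 (country B proposes): rejecting gives country A an expected 0.65 × 137.4 + 0.35 × 24 = 97.71. Country B offers 97.71 and keeps 360 − 97.71 = 262.29.
Round 1 (country A proposes): rejecting gives country B an expected 0.65 × 262.29 + 0.35 × 12 = 174.6885; country A offers that and keeps 185.3115.

185.31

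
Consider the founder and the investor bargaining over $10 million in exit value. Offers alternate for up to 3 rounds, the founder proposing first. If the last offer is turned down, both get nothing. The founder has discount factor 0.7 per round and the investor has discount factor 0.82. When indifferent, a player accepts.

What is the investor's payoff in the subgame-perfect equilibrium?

Round 3 (the founder proposes): the investor will accept anything ≥ 0, so the founder offers 0 and keeps 10.
Round 2 (the investor proposes): the founder can get 10 next round, worth 0.7 × 10 = 7 now, so the investor offers 7, keeping 3.
Round 1 (the founder proposes): the investor can get 3 next round, worth 0.82 × 3 = 2.46 now; the founder offers that and keeps 7.54.

2.46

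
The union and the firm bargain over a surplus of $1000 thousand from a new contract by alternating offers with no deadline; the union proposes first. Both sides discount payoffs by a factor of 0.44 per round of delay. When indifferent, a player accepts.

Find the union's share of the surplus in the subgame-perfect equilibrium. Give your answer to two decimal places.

When the union proposes, the firm accepts any offer worth at least 0.44 times what the firm would get by proposing next round; and vice versa.
This gives x = 1000 − 0.44y and y = 1000 − 0.44x, where x and y are each side's share when it proposes.
Hence (1 − 0.44·0.44)x = 1000(1 − 0.44), i.e. 0.8064·x = 560.
x ≈ 694.4444; the firm's share is 1000 − x ≈ 305.5556.

694.44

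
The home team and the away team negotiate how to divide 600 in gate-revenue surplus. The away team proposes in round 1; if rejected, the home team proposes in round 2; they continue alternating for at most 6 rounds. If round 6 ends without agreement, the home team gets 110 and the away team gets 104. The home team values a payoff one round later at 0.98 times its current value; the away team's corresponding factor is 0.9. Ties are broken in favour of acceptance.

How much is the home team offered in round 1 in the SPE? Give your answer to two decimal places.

By backward induction:
Round 6 (the home team proposes): the away team gets 104 if talks fail, so the home team offers 104 and keeps 496.
Round 5 (the away team proposes): the home team can get 496 next round, worth 0.98 × 496 = 486.08 now. The away team offers 486.08 and keeps 600 − 486.08 = 113.92.
Round 4 (the home team proposes): the away team can get 113.92 next round, worth 0.9 × 113.92 = 102.528 now, so the home team offers 102.528, keeping 497.472.
Round 3 (the away team proposes): the home team can get 497.472 next round, worth 0.98 × 497.472 = 487.52256 now. The away team offers 487.52256 and keeps 600 − 487.52256 = 112.47744.
Round 2 (the home team proposes): the away team can get 112.47744 next round, worth 0.9 × 112.47744 = 101.229696 now, so the home team offers 101.229696, keeping 498.770304.
Round 1 (the away team proposes): the home team can get 498.770304 next round, worth 0.98 × 498.770304 = 488.79489792 now, so the away team offers 488.79489792, keeping 111.20510208.

488.79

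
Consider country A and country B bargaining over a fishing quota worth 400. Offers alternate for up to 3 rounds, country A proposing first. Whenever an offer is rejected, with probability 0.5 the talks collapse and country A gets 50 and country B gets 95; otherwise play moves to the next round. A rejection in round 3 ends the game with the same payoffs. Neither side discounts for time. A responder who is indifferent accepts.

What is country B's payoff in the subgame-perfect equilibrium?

Round 3 (country A proposes): country B gets 95 if talks fail, so country A offers 95 and keeps 305.
Round 2 (country B proposes): rejecting gives country A an expected 0.5 × 305 + 0.5 × 50 = 177.5, so country B offers 177.5, keeping 222.5.
Round 1 (country A proposes): rejecting gives country B an expected 0.5 × 222.5 + 0.5 × 95 = 158.75, so country A offers 158.75, keeping 241.25.

158.75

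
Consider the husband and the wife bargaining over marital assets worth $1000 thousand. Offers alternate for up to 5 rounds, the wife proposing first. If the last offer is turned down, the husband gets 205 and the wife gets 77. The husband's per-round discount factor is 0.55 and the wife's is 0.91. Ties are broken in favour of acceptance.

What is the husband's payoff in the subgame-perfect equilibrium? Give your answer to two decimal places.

125.63

Work backward from the last round.
Round 5 (the wife proposes): the husband gets 205 if talks fail, so the wife offers 205 and keeps 795.
Round 4 (the husband proposes): the wife can get 795 next round, worth 0.91 × 795 = 723.45 now; the husband offers that and keeps 276.55.
Round 3 (the wife proposes): the husband can get 276.55 next round, worth 0.55 × 276.55 = 152.1025 now, so the wife offers 152.1025, keeping 847.8975.
Round 2 (the husband proposes): the wife can get 847.8975 next round, worth 0.91 × 847.8975 = 771.586725 now. The husband offers 771.586725 and keeps 1000 − 771.586725 = 228.413275.
Round 1 (the wife proposes): the husband can get 228.413275 next round, worth 0.55 × 228.413275 = 125.62730125 now. The wife offers 125.62730125 and keeps 1000 − 125.62730125 = 874.37269875.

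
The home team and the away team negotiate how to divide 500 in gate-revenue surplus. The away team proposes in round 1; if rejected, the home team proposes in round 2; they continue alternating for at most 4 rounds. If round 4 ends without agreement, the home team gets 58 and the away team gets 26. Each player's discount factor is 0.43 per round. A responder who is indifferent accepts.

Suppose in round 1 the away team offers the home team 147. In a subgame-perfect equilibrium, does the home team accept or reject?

Round 4 (the home team proposes): the away team gets 26 if talks fail, so the home team offers 26 and keeps 474.
Round 3 (the away team proposes): the home team can get 474 next round, worth 0.43 × 474 = 203.82 now. The away team offers 203.82 and keeps 500 − 203.82 = 296.18.
Round 2 (the home team proposes): the away team can get 296.18 next round, worth 0.43 × 296.18 = 127.3574 now; the home team offers that and keeps 372.6426.
So by rejecting in round 1, the home team gets 372.6426 next round, worth 0.43 × 372.6426 = 160.236318 now.
Offer 147 < 160.236318, so the home team rejects.

Reject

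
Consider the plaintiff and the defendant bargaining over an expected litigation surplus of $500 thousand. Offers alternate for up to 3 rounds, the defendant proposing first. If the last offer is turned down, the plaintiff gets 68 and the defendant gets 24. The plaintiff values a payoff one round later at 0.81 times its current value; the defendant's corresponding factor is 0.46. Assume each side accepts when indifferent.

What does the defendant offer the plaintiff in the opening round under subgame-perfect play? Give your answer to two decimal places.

Round 3 (the defendant proposes): the plaintiff gets 68 if talks fail, so the defendant offers 68 and keeps 432.
Round 2 (the plaintiff proposes): the defendant can get 432 next round, worth 0.46 × 432 = 198.72 now, so the plaintiff offers 198.72, keeping 301.28.
Round 1 (the defendant proposes): the plaintiff can get 301.28 next round, worth 0.81 × 301.28 = 244.0368 now. The defendant offers 244.0368 and keeps 500 − 244.0368 = 255.9632.

244.04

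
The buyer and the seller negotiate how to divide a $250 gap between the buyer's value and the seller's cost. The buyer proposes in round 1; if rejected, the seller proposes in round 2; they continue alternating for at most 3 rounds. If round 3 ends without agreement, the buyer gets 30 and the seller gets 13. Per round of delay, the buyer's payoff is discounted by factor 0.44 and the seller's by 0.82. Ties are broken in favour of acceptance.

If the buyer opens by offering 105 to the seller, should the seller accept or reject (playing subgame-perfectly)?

Work out the seller's continuation value if the offer is rejected.
Round 3 (the buyer proposes): the seller gets 13 if talks fail, so the buyer offers 13 and keeps 237.
Round 2 (the seller proposes): the buyer can get 237 next round, worth 0.44 × 237 = 104.28 now. The seller offers 104.28 and keeps 250 − 104.28 = 145.72.
So by rejecting in round 1, the seller gets 145.72 next round, worth 0.82 × 145.72 = 119.4904 now.
Offer 105 < 119.4904, so the seller rejects.

Reject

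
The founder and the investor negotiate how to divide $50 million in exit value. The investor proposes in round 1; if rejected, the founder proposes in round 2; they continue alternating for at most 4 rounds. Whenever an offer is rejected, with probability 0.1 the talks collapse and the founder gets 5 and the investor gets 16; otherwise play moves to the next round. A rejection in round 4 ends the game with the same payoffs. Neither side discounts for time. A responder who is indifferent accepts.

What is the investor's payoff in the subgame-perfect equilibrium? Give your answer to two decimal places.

By backward induction:
Round 4 (the founder proposes): the investor gets 16 if talks fail, so the founder offers 16 and keeps 34.
Round 3 (the investor proposes): rejecting gives the founder an expected 0.9 × 34 + 0.1 × 5 = 31.1. The investor offers 31.1 and keeps 50 − 31.1 = 18.9.
Round 2 (the founder proposes): rejecting gives the investor an expected 0.9 × 18.9 + 0.1 × 16 = 18.61. The founder offers 18.61 and keeps 50 − 18.61 = 31.39.
Round 1 (the investor proposes): rejecting gives the founder an expected 0.9 × 31.39 + 0.1 × 5 = 28.751. The investor offers 28.751 and keeps 50 − 28.751 = 21.249.

21.25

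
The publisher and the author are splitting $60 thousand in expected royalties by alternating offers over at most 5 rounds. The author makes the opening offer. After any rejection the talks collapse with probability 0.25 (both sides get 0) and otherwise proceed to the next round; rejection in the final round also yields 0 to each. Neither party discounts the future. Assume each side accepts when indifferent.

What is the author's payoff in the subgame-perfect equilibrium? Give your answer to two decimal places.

Round 5 (the author proposes): rejection yields 0 for the publisher; the author offers 0 and keeps 60.
Round 4 (the publisher proposes): rejecting gives the author an expected 0.75 × 60 = 45, so the publisher offers 45, keeping 15.
Round 3 (the author proposes): rejecting gives the publisher an expected 0.75 × 15 = 11.25; the author offers that and keeps 48.75.
Round 2 (the publisher proposes): rejecting gives the author an expected 0.75 × 48.75 = 36.5625; the publisher offers that and keeps 23.4375.
Round 1 (the author proposes): rejecting gives the publisher an expected 0.75 × 23.4375 = 17.578125. The author offers 17.578125 and keeps 60 − 17.578125 = 42.421875.

42.42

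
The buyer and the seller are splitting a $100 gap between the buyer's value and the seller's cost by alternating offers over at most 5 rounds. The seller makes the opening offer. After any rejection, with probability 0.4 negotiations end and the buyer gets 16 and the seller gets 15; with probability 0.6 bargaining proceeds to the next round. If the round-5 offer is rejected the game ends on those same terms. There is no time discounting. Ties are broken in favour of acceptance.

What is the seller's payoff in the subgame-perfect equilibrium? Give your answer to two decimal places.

Round 5 (the seller proposes): the buyer gets 16 if talks fail, so the seller offers 16 and keeps 84.
Round 4 (the buyer proposes): rejecting gives the seller an expected 0.6 × 84 + 0.4 × 15 = 56.4. The buyer offers 56.4 and keeps 100 − 56.4 = 43.6.
Round 3 (the seller proposes): rejecting gives the buyer an expected 0.6 × 43.6 + 0.4 × 16 = 32.56; the seller offers that and keeps 67.44.
Round 2 (the buyer proposes): rejecting gives the seller an expected 0.6 × 67.44 + 0.4 × 15 = 46.464, so the buyer offers 46.464, keeping 53.536.
Round 1 (the seller proposes): rejecting gives the buyer an expected 0.6 × 53.536 + 0.4 × 16 = 38.5216; the seller offers that and keeps 61.4784.

61.48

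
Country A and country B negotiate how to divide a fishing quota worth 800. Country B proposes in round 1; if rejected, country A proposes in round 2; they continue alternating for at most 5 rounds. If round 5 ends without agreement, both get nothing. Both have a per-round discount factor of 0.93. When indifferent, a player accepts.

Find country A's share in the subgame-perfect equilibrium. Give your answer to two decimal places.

97.12

By backward induction:
Round 5 (country B proposes): rejection yields 0 for country A; country B offers 0 and keeps 800.
Round 4 (country A proposes): country B can get 800 next round, worth 0.93 × 800 = 744 now. Country A offers 744 and keeps 800 − 744 = 56.
Round 3 (country B proposes): country A can get 56 next round, worth 0.93 × 56 = 52.08 now, so country B offers 52.08, keeping 747.92.
Round 2 (country A proposes): country B can get 747.92 next round, worth 0.93 × 747.92 = 695.5656 now; country A offers that and keeps 104.4344.
Round 1 (country B proposes): country A can get 104.4344 next round, worth 0.93 × 104.4344 = 97.123992 now; country B offers that and keeps 702.876008.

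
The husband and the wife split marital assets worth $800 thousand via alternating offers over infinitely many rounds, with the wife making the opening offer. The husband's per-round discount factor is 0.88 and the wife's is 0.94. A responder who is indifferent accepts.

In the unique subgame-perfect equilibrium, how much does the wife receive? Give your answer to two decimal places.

Let x be the wife's share when the wife proposes and y be the husband's share when the husband proposes.
The husband accepts iff offered ≥ 0.88·y, so x = 800 − 0.88y. Symmetrically y = 800 − 0.94x.
Substituting: x = 800 − 0.88(800 − 0.94x), giving x(1 − 0.94·0.88) = 800(1 − 0.88).
So x = 800 × 0.12 / 0.1728 ≈ 555.5556, and the husband receives 800 − x ≈ 244.4444.

555.56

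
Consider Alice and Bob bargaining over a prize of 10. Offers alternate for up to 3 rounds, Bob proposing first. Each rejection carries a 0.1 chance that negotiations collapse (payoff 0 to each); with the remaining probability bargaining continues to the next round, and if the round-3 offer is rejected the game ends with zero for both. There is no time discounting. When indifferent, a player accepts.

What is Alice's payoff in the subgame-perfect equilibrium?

0.9

Round 3 (Bob proposes): rejection yields 0 for Alice; Bob offers 0 and keeps 10.
Round 2 (Alice proposes): rejecting gives Bob an expected 0.9 × 10 = 9. Alice offers 9 and keeps 10 − 9 = 1.
Round 1 (Bob proposes): rejecting gives Alice an expected 0.9 × 1 = 0.9, so Bob offers 0.9, keeping 9.1.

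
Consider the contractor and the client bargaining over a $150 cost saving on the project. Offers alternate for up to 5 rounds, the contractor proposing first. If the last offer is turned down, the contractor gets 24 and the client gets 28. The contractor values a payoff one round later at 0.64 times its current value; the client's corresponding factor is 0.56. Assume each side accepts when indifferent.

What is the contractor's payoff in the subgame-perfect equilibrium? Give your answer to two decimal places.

105.33

Round 5 (the contractor proposes): the client gets 28 if talks fail, so the contractor offers 28 and keeps 122.
Round 4 (the client proposes): the contractor can get 122 next round, worth 0.64 × 122 = 78.08 now. The client offers 78.08 and keeps 150 − 78.08 = 71.92.
Round 3 (the contractor proposes): the client can get 71.92 next round, worth 0.56 × 71.92 = 40.2752 now, so the contractor offers 40.2752, keeping 109.7248.
Round 2 (the client proposes): the contractor can get 109.7248 next round, worth 0.64 × 109.7248 = 70.223872 now. The client offers 70.223872 and keeps 150 − 70.223872 = 79.776128.
Round 1 (the contractor proposes): the client can get 79.776128 next round, worth 0.56 × 79.776128 = 44.67463168 now, so the contractor offers 44.67463168, keeping 105.32536832.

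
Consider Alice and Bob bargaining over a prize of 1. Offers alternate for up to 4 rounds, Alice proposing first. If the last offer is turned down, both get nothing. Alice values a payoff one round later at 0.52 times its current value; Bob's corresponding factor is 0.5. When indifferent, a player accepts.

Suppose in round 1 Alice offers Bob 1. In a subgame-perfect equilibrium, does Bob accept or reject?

Accept

Work out Bob's continuation value if the offer is rejected.
Round 4 (Bob proposes): rejection yields 0 for Alice; Bob offers 0 and keeps 1.
Round 3 (Alice proposes): Bob can get 1 next round, worth 0.5 × 1 = 0.5 now. Alice offers 0.5 and keeps 1 − 0.5 = 0.5.
Round 2 (Bob proposes): Alice can get 0.5 next round, worth 0.52 × 0.5 = 0.26 now; Bob offers that and keeps 0.74.
So by rejecting in round 1, Bob gets 0.74 next round, worth 0.5 × 0.74 = 0.37 now.
Offer 1 ≥ 0.37, so Bob accepts.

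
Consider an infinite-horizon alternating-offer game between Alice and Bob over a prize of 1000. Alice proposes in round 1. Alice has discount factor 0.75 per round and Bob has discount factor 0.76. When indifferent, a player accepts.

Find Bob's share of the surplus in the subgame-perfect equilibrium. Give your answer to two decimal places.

When Alice proposes, Bob accepts any offer worth at least 0.76 times what Bob would get by proposing next round; and vice versa.
This gives x = 1000 − 0.76y and y = 1000 − 0.75x, where x and y are each side's share when it proposes.
Hence (1 − 0.76·0.75)x = 1000(1 − 0.76), i.e. 0.43·x = 240.
x ≈ 558.1395; Bob's share is 1000 − x ≈ 441.8605.

441.86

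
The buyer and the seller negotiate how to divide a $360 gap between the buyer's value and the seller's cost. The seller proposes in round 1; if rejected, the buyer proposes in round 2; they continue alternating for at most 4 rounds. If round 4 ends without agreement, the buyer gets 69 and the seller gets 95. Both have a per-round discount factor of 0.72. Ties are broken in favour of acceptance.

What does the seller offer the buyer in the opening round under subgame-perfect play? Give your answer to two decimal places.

171.49

Round 4 (the buyer proposes): the seller gets 95 if talks fail, so the buyer offers 95 and keeps 265.
Round 3 (the seller proposes): the buyer can get 265 next round, worth 0.72 × 265 = 190.8 now; the seller offers that and keeps 169.2.
Round 2 (the buyer proposes): the seller can get 169.2 next round, worth 0.72 × 169.2 = 121.824 now. The buyer offers 121.824 and keeps 360 − 121.824 = 238.176.
Round 1 (the seller proposes): the buyer can get 238.176 next round, worth 0.72 × 238.176 = 171.48672 now. The seller offers 171.48672 and keeps 360 − 171.48672 = 188.51328.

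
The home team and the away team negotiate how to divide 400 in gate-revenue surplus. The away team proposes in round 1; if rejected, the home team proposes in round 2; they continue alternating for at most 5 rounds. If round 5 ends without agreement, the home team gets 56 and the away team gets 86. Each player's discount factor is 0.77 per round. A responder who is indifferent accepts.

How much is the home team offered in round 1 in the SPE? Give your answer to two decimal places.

132.53

Round 5 (the away team proposes): the home team gets 56 if talks fail, so the away team offers 56 and keeps 344.
Round 4 (the home team proposes): the away team can get 344 next round, worth 0.77 × 344 = 264.88 now, so the home team offers 264.88, keeping 135.12.
Round 3 (the away team proposes): the home team can get 135.12 next round, worth 0.77 × 135.12 = 104.0424 now; the away team offers that and keeps 295.9576.
Round 2 (the home team proposes): the away team can get 295.9576 next round, worth 0.77 × 295.9576 = 227.887352 now. The home team offers 227.887352 and keeps 400 − 227.887352 = 172.112648.
Round 1 (the away team proposes): the home team can get 172.112648 next round, worth 0.77 × 172.112648 = 132.52673896 now. The away team offers 132.52673896 and keeps 400 − 132.52673896 = 267.47326104.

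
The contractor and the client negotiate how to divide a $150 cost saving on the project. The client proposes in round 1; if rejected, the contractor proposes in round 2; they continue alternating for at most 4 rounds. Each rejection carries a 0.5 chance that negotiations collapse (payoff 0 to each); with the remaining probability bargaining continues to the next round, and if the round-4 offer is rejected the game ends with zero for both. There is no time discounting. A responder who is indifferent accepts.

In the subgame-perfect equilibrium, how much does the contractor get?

Round 4 (the contractor proposes): rejection yields 0 for the client; the contractor offers 0 and keeps 150.
Round 3 (the client proposes): rejecting gives the contractor an expected 0.5 × 150 = 75, so the client offers 75, keeping 75.
Round 2 (the contractor proposes): rejecting gives the client an expected 0.5 × 75 = 37.5. The contractor offers 37.5 and keeps 150 − 37.5 = 112.5.
Round 1 (the client proposes): rejecting gives the contractor an expected 0.5 × 112.5 = 56.25; the client offers that and keeps 93.75.

56.25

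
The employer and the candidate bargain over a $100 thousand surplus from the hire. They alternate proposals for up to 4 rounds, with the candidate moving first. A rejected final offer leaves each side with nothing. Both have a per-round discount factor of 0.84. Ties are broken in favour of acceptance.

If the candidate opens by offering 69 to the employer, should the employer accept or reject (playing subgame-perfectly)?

Reject

Round 4 (the employer proposes): the candidate will accept anything ≥ 0, so the employer offers 0 and keeps 100.
Round 3 (the candidate proposes): the employer can get 100 next round, worth 0.84 × 100 = 84 now. The candidate offers 84 and keeps 100 − 84 = 16.
Round 2 (the employer proposes): the candidate can get 16 next round, worth 0.84 × 16 = 13.44 now; the employer offers that and keeps 86.56.
So by rejecting in round 1, the employer gets 86.56 next round, worth 0.84 × 86.56 = 72.7104 now.
Offer 69 < 72.7104, so the employer rejects.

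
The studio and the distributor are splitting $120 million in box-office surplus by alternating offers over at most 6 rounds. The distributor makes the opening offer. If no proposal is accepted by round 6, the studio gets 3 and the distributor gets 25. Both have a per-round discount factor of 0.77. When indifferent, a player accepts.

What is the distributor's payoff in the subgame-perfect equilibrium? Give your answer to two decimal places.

Round 6 (the studio proposes): the distributor gets 25 if talks fail, so the studio offers 25 and keeps 95.
Round 5 (the distributor proposes): the studio can get 95 next round, worth 0.77 × 95 = 73.15 now; the distributor offers that and keeps 46.85.
Round 4 (the studio proposes): the distributor can get 46.85 next round, worth 0.77 × 46.85 = 36.0745 now, so the studio offers 36.0745, keeping 83.9255.
Round 3 (the distributor proposes): the studio can get 83.9255 next round, worth 0.77 × 83.9255 = 64.622635 now; the distributor offers that and keeps 55.377365.
Round 2 (the studio proposes): the distributor can get 55.377365 next round, worth 0.77 × 55.377365 = 42.64057105 now, so the studio offers 42.64057105, keeping 77.35942895.
Round 1 (the distributor proposes): the studio can get 77.35942895 next round, worth 0.77 × 77.35942895 = 59.5667602915 now; the distributor offers that and keeps 60.4332397085.

60.43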